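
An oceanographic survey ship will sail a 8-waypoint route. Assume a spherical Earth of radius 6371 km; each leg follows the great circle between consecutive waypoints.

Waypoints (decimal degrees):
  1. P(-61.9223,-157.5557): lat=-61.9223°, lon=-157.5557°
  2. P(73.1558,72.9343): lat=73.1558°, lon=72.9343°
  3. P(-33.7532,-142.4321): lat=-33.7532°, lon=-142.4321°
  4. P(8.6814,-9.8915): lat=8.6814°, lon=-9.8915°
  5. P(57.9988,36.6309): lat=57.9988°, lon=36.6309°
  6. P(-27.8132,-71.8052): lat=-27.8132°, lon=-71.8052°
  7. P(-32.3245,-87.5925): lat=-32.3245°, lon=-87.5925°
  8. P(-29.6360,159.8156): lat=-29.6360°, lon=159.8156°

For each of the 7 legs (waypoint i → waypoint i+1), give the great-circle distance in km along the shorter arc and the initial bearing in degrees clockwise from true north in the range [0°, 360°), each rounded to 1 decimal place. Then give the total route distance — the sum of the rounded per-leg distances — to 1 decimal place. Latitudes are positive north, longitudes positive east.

Leg 1: dist=17638.5 km, bearing=322.2°
Leg 2: dist=15204.7 km, bearing=44.6°
Leg 3: dist=14428.6 km, bearing=108.7°
Leg 4: dist=6756.3 km, bearing=26.1°
Leg 5: dist=13671.5 km, bearing=269.3°
Leg 6: dist=1598.0 km, bearing=247.9°
Leg 7: dist=10120.7 km, bearing=233.4°
Total: 79418.3 km

Leg 1: φ1=-1.0807480, φ2=1.2768096, Δφ=2.3575576, Δλ=4.0228094 rad; a=sin²(Δφ/2)+cosφ1·cosφ2·sin²(Δλ/2)=0.9656130271; c=2·atan2(√a, √(1-a))=2.768559036; dist=6371·c=17638.490 ≈ 17638.5 km; running total=17638.5 km
Leg 1 bearing: y=sinΔλ·cosφ2=-0.22356165, x=cosφ1·sinφ2-sinφ1·cosφ2·cosΔλ=0.28781630; θ=atan2(y, x)=-37.8383° <0 so +360° → 322.1617° ≈ 322.2°
Leg 2: φ1=1.2768096, φ2=-0.5891045, Δφ=-1.8659141, Δλ=-3.7588528 rad; a=sin²(Δφ/2)+cosφ1·cosφ2·sin²(Δλ/2)=0.8641230167; c=2·atan2(√a, √(1-a))=2.386555430; dist=6371·c=15204.745 ≈ 15204.7 km; running total=32843.2 km
Leg 2 bearing: y=sinΔλ·cosφ2=0.48123919, x=cosφ1·sinφ2-sinφ1·cosφ2·cosΔλ=0.48792064; θ=atan2(y, x)=44.6050° ≈ 44.6°
Leg 3: φ1=-0.5891045, φ2=0.1515190, Δφ=0.7406235, Δλ=2.3132699 rad; a=sin²(Δφ/2)+cosφ1·cosφ2·sin²(Δλ/2)=0.8197850952; c=2·atan2(√a, √(1-a))=2.264735348; dist=6371·c=14428.629 ≈ 14428.6 km; running total=47271.8 km
Leg 3 bearing: y=sinΔλ·cosφ2=0.72835688, x=cosφ1·sinφ2-sinφ1·cosφ2·cosΔλ=-0.24585814; θ=atan2(y, x)=108.6522° ≈ 108.7°
Leg 4: φ1=0.1515190, φ2=1.0122700, Δφ=0.8607510, Δλ=0.8119691 rad; a=sin²(Δφ/2)+cosφ1·cosφ2·sin²(Δλ/2)=0.2557703694; c=2·atan2(√a, √(1-a))=1.060473163; dist=6371·c=6756.275 ≈ 6756.3 km; running total=54028.1 km
Leg 4 bearing: y=sinΔλ·cosφ2=0.38454532, x=cosφ1·sinφ2-sinφ1·cosφ2·cosΔλ=0.78328312; θ=atan2(y, x)=26.1483° ≈ 26.1°
Leg 5: φ1=1.0122700, φ2=-0.4854319, Δφ=-1.4977019, Δλ=-1.8925670 rad; a=sin²(Δφ/2)+cosφ1·cosφ2·sin²(Δλ/2)=0.7719578262; c=2·atan2(√a, √(1-a))=2.145892686; dist=6371·c=13671.482 ≈ 13671.5 km; running total=67699.6 km
Leg 5 bearing: y=sinΔλ·cosφ2=-0.83907962, x=cosφ1·sinφ2-sinφ1·cosφ2·cosΔλ=-0.01005747; θ=atan2(y, x)=-90.6867° <0 so +360° → 269.3133° ≈ 269.3°
Leg 6: φ1=-0.4854319, φ2=-0.5641690, Δφ=-0.0787370, Δλ=-0.2755404 rad; a=sin²(Δφ/2)+cosφ1·cosφ2·sin²(Δλ/2)=0.0156458504; c=2·atan2(√a, √(1-a))=0.250823729; dist=6371·c=1597.998 ≈ 1598.0 km; running total=69297.6 km
Leg 6 bearing: y=sinΔλ·cosφ2=-0.22990563, x=cosφ1·sinφ2-sinφ1·cosφ2·cosΔλ=-0.09352878; θ=atan2(y, x)=-112.1372° <0 so +360° → 247.8628° ≈ 247.9°
Leg 7: φ1=-0.5641690, φ2=-0.5172458, Δφ=0.0469232, Δλ=4.3180859 rad; a=sin²(Δφ/2)+cosφ1·cosφ2·sin²(Δλ/2)=0.5088777646; c=2·atan2(√a, √(1-a))=1.588552789; dist=6371·c=10120.670 ≈ 10120.7 km; running total=79418.3 km
Leg 7 bearing: y=sinΔλ·cosφ2=-0.80248714, x=cosφ1·sinφ2-sinφ1·cosφ2·cosΔλ=-0.59640518; θ=atan2(y, x)=-126.6196° <0 so +360° → 233.3804° ≈ 233.4°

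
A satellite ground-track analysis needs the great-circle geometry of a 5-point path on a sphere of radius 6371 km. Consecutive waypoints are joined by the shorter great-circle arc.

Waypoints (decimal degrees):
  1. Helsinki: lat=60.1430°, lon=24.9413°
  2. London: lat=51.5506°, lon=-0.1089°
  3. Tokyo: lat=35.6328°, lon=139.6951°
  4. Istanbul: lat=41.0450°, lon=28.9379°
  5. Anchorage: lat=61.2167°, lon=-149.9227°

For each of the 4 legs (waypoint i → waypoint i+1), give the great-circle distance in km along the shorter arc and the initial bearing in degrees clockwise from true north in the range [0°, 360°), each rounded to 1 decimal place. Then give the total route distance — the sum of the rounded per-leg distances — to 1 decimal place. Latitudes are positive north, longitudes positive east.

Leg 1: dist=1815.8 km, bearing=249.5°
Leg 2: dist=9559.8 km, bearing=31.7°
Leg 3: dist=8949.5 km, bearing=314.4°
Leg 4: dist=8643.6 km, bearing=359.4°
Total: 28968.7 km

Leg 1: φ1=1.0496934, φ2=0.8997277, Δφ=-0.1499657, Δλ=-0.4372085 rad; a=sin²(Δφ/2)+cosφ1·cosφ2·sin²(Δλ/2)=0.0201712539; c=2·atan2(√a, √(1-a))=0.285014797; dist=6371·c=1815.829 ≈ 1815.8 km; running total=1815.8 km
Leg 1 bearing: y=sinΔλ·cosφ2=-0.26328753, x=cosφ1·sinφ2-sinφ1·cosφ2·cosΔλ=-0.09867713; θ=atan2(y, x)=-110.5454° <0 so +360° → 249.4546° ≈ 249.5°
Leg 2: φ1=0.8997277, φ2=0.6219097, Δφ=-0.2778180, Δλ=2.4400401 rad; a=sin²(Δφ/2)+cosφ1·cosφ2·sin²(Δλ/2)=0.4648924938; c=2·atan2(√a, √(1-a))=1.500523491; dist=6371·c=9559.835 ≈ 9559.8 km; running total=11375.6 km
Leg 2 bearing: y=sinΔλ·cosφ2=0.52456361, x=cosφ1·sinφ2-sinφ1·cosφ2·cosΔλ=0.84847090; θ=atan2(y, x)=31.7263° ≈ 31.7°
Leg 3: φ1=0.6219097, φ2=0.7163704, Δφ=0.0944607, Δλ=-1.9330778 rad; a=sin²(Δφ/2)+cosφ1·cosφ2·sin²(Δλ/2)=0.4173446680; c=2·atan2(√a, √(1-a))=1.404723326; dist=6371·c=8949.492 ≈ 8949.5 km; running total=20325.1 km
Leg 3 bearing: y=sinΔλ·cosφ2=-0.70523986, x=cosφ1·sinφ2-sinφ1·cosφ2·cosΔλ=0.68942667; θ=atan2(y, x)=-45.6496° <0 so +360° → 314.3504° ≈ 314.4°
Leg 4: φ1=0.7163704, φ2=1.0684330, Δφ=0.3520626, Δλ=-3.1217064 rad; a=sin²(Δφ/2)+cosφ1·cosφ2·sin²(Δλ/2)=0.3937754878; c=2·atan2(√a, √(1-a))=1.356715810; dist=6371·c=8643.636 ≈ 8643.6 km; running total=28968.7 km
Leg 4 bearing: y=sinΔλ·cosφ2=-0.00957458, x=cosφ1·sinφ2-sinφ1·cosφ2·cosΔλ=0.97712524; θ=atan2(y, x)=-0.5614° <0 so +360° → 359.4386° ≈ 359.4°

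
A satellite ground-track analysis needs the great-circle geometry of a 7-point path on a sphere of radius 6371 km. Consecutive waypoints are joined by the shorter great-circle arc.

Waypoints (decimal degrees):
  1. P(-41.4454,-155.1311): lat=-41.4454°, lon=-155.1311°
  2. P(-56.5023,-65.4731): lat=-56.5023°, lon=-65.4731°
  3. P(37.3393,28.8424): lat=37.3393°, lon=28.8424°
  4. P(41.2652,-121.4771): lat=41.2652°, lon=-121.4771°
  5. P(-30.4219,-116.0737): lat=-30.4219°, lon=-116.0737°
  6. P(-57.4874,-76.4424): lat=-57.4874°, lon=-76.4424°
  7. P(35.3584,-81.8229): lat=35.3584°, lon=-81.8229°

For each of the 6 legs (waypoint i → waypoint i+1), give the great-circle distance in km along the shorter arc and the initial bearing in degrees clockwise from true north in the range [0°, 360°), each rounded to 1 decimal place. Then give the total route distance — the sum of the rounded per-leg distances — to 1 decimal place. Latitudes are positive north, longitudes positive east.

Leg 1: dist=6263.4 km, bearing=138.5°
Leg 2: dist=13632.8 km, bearing=70.2°
Leg 3: dist=10768.6 km, bearing=338.0°
Leg 4: dist=7990.6 km, bearing=175.1°
Leg 5: dist=4267.1 km, bearing=146.5°
Leg 6: dist=10336.3 km, bearing=355.6°
Total: 53258.8 km

Leg 1: φ1=-0.7233587, φ2=-0.9861512, Δφ=-0.2627925, Δλ=1.5648273 rad; a=sin²(Δφ/2)+cosφ1·cosφ2·sin²(Δλ/2)=0.2227809560; c=2·atan2(√a, √(1-a))=0.983108705; dist=6371·c=6263.386 ≈ 6263.4 km; running total=6263.4 km
Leg 1 bearing: y=sinΔλ·cosφ2=0.55189368, x=cosφ1·sinφ2-sinφ1·cosφ2·cosΔλ=-0.62290591; θ=atan2(y, x)=138.4591° ≈ 138.5°
Leg 2: φ1=-0.9861512, φ2=0.6516937, Δφ=1.6378449, Δλ=1.6461160 rad; a=sin²(Δφ/2)+cosφ1·cosφ2·sin²(Δλ/2)=0.7694060565; c=2·atan2(√a, √(1-a))=2.139822721; dist=6371·c=13632.811 ≈ 13632.8 km; running total=19896.2 km
Leg 2 bearing: y=sinΔλ·cosφ2=0.79280350, x=cosφ1·sinφ2-sinφ1·cosφ2·cosΔλ=0.28485806; θ=atan2(y, x)=70.2364° ≈ 70.2°
Leg 3: φ1=0.6516937, φ2=0.7202136, Δφ=0.0685199, Δλ=-2.6235702 rad; a=sin²(Δφ/2)+cosφ1·cosφ2·sin²(Δλ/2)=0.5595865331; c=2·atan2(√a, √(1-a))=1.690253298; dist=6371·c=10768.604 ≈ 10768.6 km; running total=30664.8 km
Leg 3 bearing: y=sinΔλ·cosφ2=-0.37219664, x=cosφ1·sinφ2-sinφ1·cosφ2·cosΔλ=0.92047132; θ=atan2(y, x)=-22.0162° <0 so +360° → 337.9838° ≈ 338.0°
Leg 4: φ1=0.7202136, φ2=-0.5309623, Δφ=-1.2511759, Δλ=0.0943071 rad; a=sin²(Δφ/2)+cosφ1·cosφ2·sin²(Δλ/2)=0.3443370196; c=2·atan2(√a, √(1-a))=1.254208310; dist=6371·c=7990.561 ≈ 7990.6 km; running total=38655.4 km
Leg 4 bearing: y=sinΔλ·cosφ2=0.08120244, x=cosφ1·sinφ2-sinφ1·cosφ2·cosΔλ=-0.94682750; θ=atan2(y, x)=175.0982° ≈ 175.1°
Leg 5: φ1=-0.5309623, φ2=-1.0033444, Δφ=-0.4723821, Δλ=0.6916967 rad; a=sin²(Δφ/2)+cosφ1·cosφ2·sin²(Δλ/2)=0.1080189967; c=2·atan2(√a, √(1-a))=0.669773971; dist=6371·c=4267.130 ≈ 4267.1 km; running total=42922.5 km
Leg 5 bearing: y=sinΔλ·cosφ2=0.34283206, x=cosφ1·sinφ2-sinφ1·cosφ2·cosΔλ=-0.51756135; θ=atan2(y, x)=146.4796° ≈ 146.5°
Leg 6: φ1=-1.0033444, φ2=0.6171205, Δφ=1.6204649, Δλ=-0.0939074 rad; a=sin²(Δφ/2)+cosφ1·cosφ2·sin²(Δλ/2)=0.5257897683; c=2·atan2(√a, √(1-a))=1.622398762; dist=6371·c=10336.303 ≈ 10336.3 km; running total=53258.8 km
Leg 6 bearing: y=sinΔλ·cosφ2=-0.07647353, x=cosφ1·sinφ2-sinφ1·cosφ2·cosΔλ=0.99573659; θ=atan2(y, x)=-4.3917° <0 so +360° → 355.6083° ≈ 355.6°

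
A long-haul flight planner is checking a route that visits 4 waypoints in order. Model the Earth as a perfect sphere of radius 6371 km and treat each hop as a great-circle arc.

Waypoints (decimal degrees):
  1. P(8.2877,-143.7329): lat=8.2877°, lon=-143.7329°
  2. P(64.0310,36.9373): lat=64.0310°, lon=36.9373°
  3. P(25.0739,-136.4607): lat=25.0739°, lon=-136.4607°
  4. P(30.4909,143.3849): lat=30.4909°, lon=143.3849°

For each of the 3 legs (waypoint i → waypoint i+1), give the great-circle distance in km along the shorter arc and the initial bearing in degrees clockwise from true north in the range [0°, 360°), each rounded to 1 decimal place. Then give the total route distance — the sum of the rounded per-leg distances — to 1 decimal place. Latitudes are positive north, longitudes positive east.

Leg 1: φ1=0.1446477, φ2=1.1175518, Δφ=0.9729041, Δλ=3.1532899 rad; a=sin²(Δφ/2)+cosφ1·cosφ2·sin²(Δλ/2)=0.6518462374; c=2·atan2(√a, √(1-a))=1.879362115; dist=6371·c=11973.416 ≈ 11973.4 km; running total=11973.4 km
Leg 1 bearing: y=sinΔλ·cosφ2=-0.00512191, x=cosφ1·sinφ2-sinφ1·cosφ2·cosΔλ=0.95275634; θ=atan2(y, x)=-0.3080° <0 so +360° → 359.6920° ≈ 359.7°
Leg 2: φ1=1.1175518, φ2=0.4376221, Δφ=-0.6799297, Δλ=-3.0263660 rad; a=sin²(Δφ/2)+cosφ1·cosφ2·sin²(Δλ/2)=0.5064958628; c=2·atan2(√a, √(1-a))=1.583788418; dist=6371·c=10090.316 ≈ 10090.3 km; running total=22063.7 km
Leg 2 bearing: y=sinΔλ·cosφ2=-0.10413710, x=cosφ1·sinφ2-sinφ1·cosφ2·cosΔλ=0.99447809; θ=atan2(y, x)=-5.9780° <0 so +360° → 354.0220° ≈ 354.0°
Leg 3: φ1=0.4376221, φ2=0.5321666, Δφ=0.0945445, Δλ=4.8842271 rad; a=sin²(Δφ/2)+cosφ1·cosφ2·sin²(Δλ/2)=0.3257543270; c=2·atan2(√a, √(1-a))=1.214835259; dist=6371·c=7739.715 ≈ 7739.7 km; running total=29803.4 km
Leg 3 bearing: y=sinΔλ·cosφ2=-0.84901860, x=cosφ1·sinφ2-sinφ1·cosφ2·cosΔλ=0.39714128; θ=atan2(y, x)=-64.9314° <0 so +360° → 295.0686° ≈ 295.1°

Leg 1: dist=11973.4 km, bearing=359.7°
Leg 2: dist=10090.3 km, bearing=354.0°
Leg 3: dist=7739.7 km, bearing=295.1°
Total: 29803.4 km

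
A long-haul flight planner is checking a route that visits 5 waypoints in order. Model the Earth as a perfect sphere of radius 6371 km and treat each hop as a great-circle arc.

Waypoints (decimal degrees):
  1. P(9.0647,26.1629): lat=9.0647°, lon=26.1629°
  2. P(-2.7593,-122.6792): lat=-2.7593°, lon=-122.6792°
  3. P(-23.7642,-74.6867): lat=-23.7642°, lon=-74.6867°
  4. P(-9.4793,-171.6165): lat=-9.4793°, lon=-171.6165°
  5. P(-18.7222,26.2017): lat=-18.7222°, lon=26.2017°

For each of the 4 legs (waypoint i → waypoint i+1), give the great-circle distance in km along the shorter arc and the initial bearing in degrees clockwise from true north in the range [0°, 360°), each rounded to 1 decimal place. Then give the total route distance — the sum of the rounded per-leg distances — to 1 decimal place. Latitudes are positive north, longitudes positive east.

Leg 1: dist=16500.5 km, bearing=279.6°
Leg 2: dist=5655.7 km, bearing=118.7°
Leg 3: dist=10278.7 km, bearing=258.5°
Leg 4: dist=16320.1 km, bearing=211.9°
Total: 48755.0 km

Leg 1: φ1=0.1582089, φ2=-0.0481589, Δφ=-0.2063677, Δλ=-2.5977847 rad; a=sin²(Δφ/2)+cosφ1·cosφ2·sin²(Δλ/2)=0.9258310174; c=2·atan2(√a, √(1-a))=2.589944765; dist=6371·c=16500.538 ≈ 16500.5 km; running total=16500.5 km
Leg 1 bearing: y=sinΔλ·cosφ2=-0.51679848, x=cosφ1·sinφ2-sinφ1·cosφ2·cosΔλ=0.08712696; θ=atan2(y, x)=-80.4305° <0 so +360° → 279.5695° ≈ 279.6°
Leg 2: φ1=-0.0481589, φ2=-0.4147635, Δφ=-0.3666047, Δλ=0.8376271 rad; a=sin²(Δφ/2)+cosφ1·cosφ2·sin²(Δλ/2)=0.1844128671; c=2·atan2(√a, √(1-a))=0.887730117; dist=6371·c=5655.729 ≈ 5655.7 km; running total=22156.2 km
Leg 2 bearing: y=sinΔλ·cosφ2=0.68005462, x=cosφ1·sinφ2-sinφ1·cosφ2·cosΔλ=-0.37302112; θ=atan2(y, x)=118.7455° ≈ 118.7°
Leg 3: φ1=-0.4147635, φ2=-0.1654450, Δφ=0.2493185, Δλ=-1.6917442 rad; a=sin²(Δφ/2)+cosφ1·cosφ2·sin²(Δλ/2)=0.5212745744; c=2·atan2(√a, √(1-a))=1.613358325; dist=6371·c=10278.706 ≈ 10278.7 km; running total=32434.9 km
Leg 3 bearing: y=sinΔλ·cosφ2=-0.97913964, x=cosφ1·sinφ2-sinφ1·cosφ2·cosΔλ=-0.19868350; θ=atan2(y, x)=-101.4705° <0 so +360° → 258.5295° ≈ 258.5°
Leg 4: φ1=-0.1654450, φ2=-0.3267640, Δφ=-0.1613190, Δλ=3.4525789 rad; a=sin²(Δφ/2)+cosφ1·cosφ2·sin²(Δλ/2)=0.9182409108; c=2·atan2(√a, √(1-a))=2.561627638; dist=6371·c=16320.130 ≈ 16320.1 km; running total=48755.0 km
Leg 4 bearing: y=sinΔλ·cosφ2=-0.28980616, x=cosφ1·sinφ2-sinφ1·cosφ2·cosΔλ=-0.46509198; θ=atan2(y, x)=-148.0723° <0 so +360° → 211.9277° ≈ 211.9°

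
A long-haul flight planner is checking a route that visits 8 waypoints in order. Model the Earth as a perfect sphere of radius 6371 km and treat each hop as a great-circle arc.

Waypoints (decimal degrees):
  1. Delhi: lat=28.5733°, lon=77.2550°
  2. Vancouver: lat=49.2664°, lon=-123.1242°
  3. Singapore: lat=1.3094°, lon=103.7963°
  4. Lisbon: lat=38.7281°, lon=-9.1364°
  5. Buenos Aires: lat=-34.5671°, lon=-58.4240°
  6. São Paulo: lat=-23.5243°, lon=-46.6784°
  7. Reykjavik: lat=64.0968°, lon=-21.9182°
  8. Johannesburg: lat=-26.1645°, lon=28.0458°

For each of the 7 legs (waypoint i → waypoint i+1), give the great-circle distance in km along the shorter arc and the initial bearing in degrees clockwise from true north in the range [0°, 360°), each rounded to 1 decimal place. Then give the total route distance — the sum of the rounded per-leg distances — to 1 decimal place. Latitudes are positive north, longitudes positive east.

Leg 1: φ1=0.4986982, φ2=0.8598609, Δφ=0.3611627, Δλ=-3.4972768 rad; a=sin²(Δφ/2)+cosφ1·cosφ2·sin²(Δλ/2)=0.5873891775; c=2·atan2(√a, √(1-a))=1.746476980; dist=6371·c=11126.805 ≈ 11126.8 km; running total=11126.8 km
Leg 1 bearing: y=sinΔλ·cosφ2=0.22723616, x=cosφ1·sinφ2-sinφ1·cosφ2·cosΔλ=0.95802727; θ=atan2(y, x)=13.3435° ≈ 13.3°
Leg 2: φ1=0.8598609, φ2=0.0228533, Δφ=-0.8370075, Δλ=3.9605099 rad; a=sin²(Δφ/2)+cosφ1·cosφ2·sin²(Δλ/2)=0.7141314503; c=2·atan2(√a, √(1-a))=2.013365921; dist=6371·c=12827.154 ≈ 12827.2 km; running total=23954.0 km
Leg 2 bearing: y=sinΔλ·cosφ2=-0.73021597, x=cosφ1·sinφ2-sinφ1·cosφ2·cosΔλ=0.53233028; θ=atan2(y, x)=-53.9078° <0 so +360° → 306.0922° ≈ 306.1°
Leg 3: φ1=0.0228533, φ2=0.6759329, Δφ=0.6530795, Δλ=-1.9710474 rad; a=sin²(Δφ/2)+cosφ1·cosφ2·sin²(Δλ/2)=0.6447995689; c=2·atan2(√a, √(1-a))=1.864604329; dist=6371·c=11879.394 ≈ 11879.4 km; running total=35833.4 km
Leg 3 bearing: y=sinΔλ·cosφ2=-0.71846517, x=cosφ1·sinφ2-sinφ1·cosφ2·cosΔλ=0.63240820; θ=atan2(y, x)=-48.6451° <0 so +360° → 311.3549° ≈ 311.4°
Leg 4: φ1=0.6759329, φ2=-0.6033097, Δφ=-1.2792426, Δλ=-0.8602309 rad; a=sin²(Δφ/2)+cosφ1·cosφ2·sin²(Δλ/2)=0.4679733382; c=2·atan2(√a, √(1-a))=1.506699122; dist=6371·c=9599.180 ≈ 9599.2 km; running total=45432.6 km
Leg 4 bearing: y=sinΔλ·cosφ2=-0.62417881, x=cosφ1·sinφ2-sinφ1·cosφ2·cosΔλ=-0.77865139; θ=atan2(y, x)=-141.2838° <0 so +360° → 218.7162° ≈ 218.7°
Leg 5: φ1=-0.6033097, φ2=-0.4105765, Δφ=0.1927332, Δλ=0.2049994 rad; a=sin²(Δφ/2)+cosφ1·cosφ2·sin²(Δλ/2)=0.0171625066; c=2·atan2(√a, √(1-a))=0.262766811; dist=6371·c=1674.087 ≈ 1674.1 km; running total=47106.7 km
Leg 5 bearing: y=sinΔλ·cosφ2=0.18664833, x=cosφ1·sinφ2-sinφ1·cosφ2·cosΔλ=0.18064944; θ=atan2(y, x)=45.9357° ≈ 45.9°
Leg 6: φ1=-0.4105765, φ2=1.1187002, Δφ=1.5292767, Δλ=0.4321470 rad; a=sin²(Δφ/2)+cosφ1·cosφ2·sin²(Δλ/2)=0.4976575003; c=2·atan2(√a, √(1-a))=1.566111310; dist=6371·c=9977.695 ≈ 9977.7 km; running total=57084.4 km
Leg 6 bearing: y=sinΔλ·cosφ2=0.18296298, x=cosφ1·sinφ2-sinφ1·cosφ2·cosΔλ=0.98310864; θ=atan2(y, x)=10.5425° ≈ 10.5°
Leg 7: φ1=1.1187002, φ2=-0.4566567, Δφ=-1.5753569, Δλ=0.8720363 rad; a=sin²(Δφ/2)+cosφ1·cosφ2·sin²(Δλ/2)=0.5722153766; c=2·atan2(√a, √(1-a))=1.715733996; dist=6371·c=10930.941 ≈ 10930.9 km; running total=68015.3 km
Leg 7 bearing: y=sinΔλ·cosφ2=0.68718658, x=cosφ1·sinφ2-sinφ1·cosφ2·cosΔλ=-0.71197918; θ=atan2(y, x)=136.0151° ≈ 136.0°

Leg 1: dist=11126.8 km, bearing=13.3°
Leg 2: dist=12827.2 km, bearing=306.1°
Leg 3: dist=11879.4 km, bearing=311.4°
Leg 4: dist=9599.2 km, bearing=218.7°
Leg 5: dist=1674.1 km, bearing=45.9°
Leg 6: dist=9977.7 km, bearing=10.5°
Leg 7: dist=10930.9 km, bearing=136.0°
Total: 68015.3 km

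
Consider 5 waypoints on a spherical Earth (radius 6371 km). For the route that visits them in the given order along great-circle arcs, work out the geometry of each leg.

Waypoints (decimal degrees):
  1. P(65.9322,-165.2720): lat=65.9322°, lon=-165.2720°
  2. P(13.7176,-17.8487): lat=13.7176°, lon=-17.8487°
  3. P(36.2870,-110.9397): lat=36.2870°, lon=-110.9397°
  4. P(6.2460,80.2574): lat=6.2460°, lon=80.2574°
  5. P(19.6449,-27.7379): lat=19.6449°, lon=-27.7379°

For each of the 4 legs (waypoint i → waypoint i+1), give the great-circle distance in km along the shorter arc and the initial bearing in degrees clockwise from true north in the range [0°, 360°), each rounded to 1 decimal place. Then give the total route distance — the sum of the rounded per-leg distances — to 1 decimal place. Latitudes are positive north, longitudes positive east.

Leg 1: φ1=1.1507340, φ2=0.2394173, Δφ=-0.9113167, Δλ=2.5730220 rad; a=sin²(Δφ/2)+cosφ1·cosφ2·sin²(Δλ/2)=0.5586664855; c=2·atan2(√a, √(1-a))=1.688400201; dist=6371·c=10756.798 ≈ 10756.8 km; running total=10756.8 km
Leg 1 bearing: y=sinΔλ·cosφ2=0.52307020, x=cosφ1·sinφ2-sinφ1·cosφ2·cosΔλ=0.84417447; θ=atan2(y, x)=31.7833° ≈ 31.8°
Leg 2: φ1=0.2394173, φ2=0.6333276, Δφ=0.3939103, Δλ=-1.6247445 rad; a=sin²(Δφ/2)+cosφ1·cosφ2·sin²(Δλ/2)=0.4509400497; c=2·atan2(√a, √(1-a))=1.472518298; dist=6371·c=9381.414 ≈ 9381.4 km; running total=20138.2 km
Leg 2 bearing: y=sinΔλ·cosφ2=-0.80488989, x=cosφ1·sinφ2-sinφ1·cosφ2·cosΔλ=0.58525614; θ=atan2(y, x)=-53.9781° <0 so +360° → 306.0219° ≈ 306.0°
Leg 3: φ1=0.6333276, φ2=0.1090133, Δφ=-0.5243144, Δλ=3.3370189 rad; a=sin²(Δφ/2)+cosφ1·cosφ2·sin²(Δλ/2)=0.8608178844; c=2·atan2(√a, √(1-a))=2.376958641; dist=6371·c=15143.604 ≈ 15143.6 km; running total=35281.8 km
Leg 3 bearing: y=sinΔλ·cosφ2=-0.19303201, x=cosφ1·sinφ2-sinφ1·cosφ2·cosΔλ=0.66481611; θ=atan2(y, x)=-16.1909° <0 so +360° → 343.8091° ≈ 343.8°
Leg 4: φ1=0.1090133, φ2=0.3428682, Δφ=0.2338549, Δλ=-1.8848736 rad; a=sin²(Δφ/2)+cosφ1·cosφ2·sin²(Δλ/2)=0.6263266162; c=2·atan2(√a, √(1-a))=1.826217802; dist=6371·c=11634.834 ≈ 11634.8 km; running total=46916.6 km
Leg 4 bearing: y=sinΔλ·cosφ2=-0.89572346, x=cosφ1·sinφ2-sinφ1·cosφ2·cosΔλ=0.36584945; θ=atan2(y, x)=-67.7829° <0 so +360° → 292.2171° ≈ 292.2°

Leg 1: dist=10756.8 km, bearing=31.8°
Leg 2: dist=9381.4 km, bearing=306.0°
Leg 3: dist=15143.6 km, bearing=343.8°
Leg 4: dist=11634.8 km, bearing=292.2°
Total: 46916.6 km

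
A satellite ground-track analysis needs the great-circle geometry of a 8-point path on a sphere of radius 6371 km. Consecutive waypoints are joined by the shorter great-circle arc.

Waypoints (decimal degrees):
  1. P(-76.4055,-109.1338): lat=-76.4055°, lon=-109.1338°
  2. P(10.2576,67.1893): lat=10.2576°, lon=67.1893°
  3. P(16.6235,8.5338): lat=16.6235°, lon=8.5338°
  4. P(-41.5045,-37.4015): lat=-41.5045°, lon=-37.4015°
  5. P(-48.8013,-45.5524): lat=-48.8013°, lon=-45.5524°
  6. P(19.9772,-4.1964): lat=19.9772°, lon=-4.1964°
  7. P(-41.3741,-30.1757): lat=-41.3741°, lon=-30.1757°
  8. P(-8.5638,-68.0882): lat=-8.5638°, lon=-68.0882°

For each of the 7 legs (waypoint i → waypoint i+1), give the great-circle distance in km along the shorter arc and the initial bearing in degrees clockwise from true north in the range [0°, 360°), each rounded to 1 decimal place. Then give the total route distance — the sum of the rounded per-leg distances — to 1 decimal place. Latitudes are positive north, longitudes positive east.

Leg 1: φ1=-1.3335275, φ2=0.1790289, Δφ=1.5125564, Δλ=3.0774186 rad; a=sin²(Δφ/2)+cosφ1·cosφ2·sin²(Δλ/2)=0.7019505077; c=2·atan2(√a, √(1-a))=1.986573503; dist=6371·c=12656.460 ≈ 12656.5 km; running total=12656.5 km
Leg 1 bearing: y=sinΔλ·cosφ2=0.06310499, x=cosφ1·sinφ2-sinφ1·cosφ2·cosΔλ=-0.91262354; θ=atan2(y, x)=176.0445° ≈ 176.0°
Leg 2: φ1=0.1790289, φ2=0.2901348, Δφ=0.1111059, Δλ=-1.0237316 rad; a=sin²(Δφ/2)+cosφ1·cosφ2·sin²(Δλ/2)=0.2292905741; c=2·atan2(√a, √(1-a))=0.998672536; dist=6371·c=6362.543 ≈ 6362.5 km; running total=19019.0 km
Leg 2 bearing: y=sinΔλ·cosφ2=-0.81836012, x=cosφ1·sinφ2-sinφ1·cosφ2·cosΔλ=0.19274944; θ=atan2(y, x)=-76.7466° <0 so +360° → 283.2534° ≈ 283.3°
Leg 3: φ1=0.2901348, φ2=-0.7243902, Δφ=-1.0145250, Δλ=-0.8017222 rad; a=sin²(Δφ/2)+cosφ1·cosφ2·sin²(Δλ/2)=0.3452541207; c=2·atan2(√a, √(1-a))=1.256137824; dist=6371·c=8002.854 ≈ 8002.9 km; running total=27021.9 km
Leg 3 bearing: y=sinΔλ·cosφ2=-0.53812842, x=cosφ1·sinφ2-sinφ1·cosφ2·cosΔλ=-0.78398511; θ=atan2(y, x)=-145.5342° <0 so +360° → 214.4658° ≈ 214.5°
Leg 4: φ1=-0.7243902, φ2=-0.8517434, Δφ=-0.1273532, Δλ=-0.1422600 rad; a=sin²(Δφ/2)+cosφ1·cosφ2·sin²(Δλ/2)=0.0065407762; c=2·atan2(√a, √(1-a))=0.161926980; dist=6371·c=1031.637 ≈ 1031.6 km; running total=28053.5 km
Leg 4 bearing: y=sinΔλ·cosφ2=-0.09338702, x=cosφ1·sinφ2-sinφ1·cosφ2·cosΔλ=-0.13141857; θ=atan2(y, x)=-144.6021° <0 so +360° → 215.3979° ≈ 215.4°
Leg 5: φ1=-0.8517434, φ2=0.3486679, Δφ=1.2004113, Δλ=0.7217984 rad; a=sin²(Δφ/2)+cosφ1·cosφ2·sin²(Δλ/2)=0.3962012003; c=2·atan2(√a, √(1-a))=1.361677914; dist=6371·c=8675.24999 ≈ 8675.2 km; running total=36728.7 km
Leg 5 bearing: y=sinΔλ·cosφ2=0.62097827, x=cosφ1·sinφ2-sinφ1·cosφ2·cosΔλ=0.75583677; θ=atan2(y, x)=39.4057° ≈ 39.4°
Leg 6: φ1=0.3486679, φ2=-0.7221143, Δφ=-1.0707822, Δλ=-0.4534243 rad; a=sin²(Δφ/2)+cosφ1·cosφ2·sin²(Δλ/2)=0.2959132895; c=2·atan2(√a, √(1-a))=1.150344005; dist=6371·c=7328.842 ≈ 7328.8 km; running total=44057.5 km
Leg 6 bearing: y=sinΔλ·cosφ2=-0.32871437, x=cosφ1·sinφ2-sinφ1·cosφ2·cosΔλ=-0.85166973; θ=atan2(y, x)=-158.8952° <0 so +360° → 201.1048° ≈ 201.1°
Leg 7: φ1=-0.7221143, φ2=-0.1494665, Δφ=0.5726478, Δλ=-0.6616980 rad; a=sin²(Δφ/2)+cosφ1·cosφ2·sin²(Δλ/2)=0.1580695031; c=2·atan2(√a, √(1-a))=0.817754884; dist=6371·c=5209.916 ≈ 5209.9 km; running total=49267.4 km
Leg 7 bearing: y=sinΔλ·cosφ2=-0.60760654, x=cosφ1·sinφ2-sinφ1·cosφ2·cosΔλ=0.40391636; θ=atan2(y, x)=-56.3854° <0 so +360° → 303.6146° ≈ 303.6°

Leg 1: dist=12656.5 km, bearing=176.0°
Leg 2: dist=6362.5 km, bearing=283.3°
Leg 3: dist=8002.9 km, bearing=214.5°
Leg 4: dist=1031.6 km, bearing=215.4°
Leg 5: dist=8675.2 km, bearing=39.4°
Leg 6: dist=7328.8 km, bearing=201.1°
Leg 7: dist=5209.9 km, bearing=303.6°
Total: 49267.4 km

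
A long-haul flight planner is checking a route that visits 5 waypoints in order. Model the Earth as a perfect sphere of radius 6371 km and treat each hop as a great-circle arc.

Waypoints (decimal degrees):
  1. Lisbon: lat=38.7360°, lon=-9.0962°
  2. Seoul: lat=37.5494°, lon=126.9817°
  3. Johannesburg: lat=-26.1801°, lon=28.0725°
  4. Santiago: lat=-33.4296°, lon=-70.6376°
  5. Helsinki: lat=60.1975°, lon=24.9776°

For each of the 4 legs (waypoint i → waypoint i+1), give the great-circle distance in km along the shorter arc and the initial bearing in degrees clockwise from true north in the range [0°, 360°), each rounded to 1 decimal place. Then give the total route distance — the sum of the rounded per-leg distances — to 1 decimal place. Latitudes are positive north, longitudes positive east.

Leg 1: φ1=0.6760707, φ2=0.6553607, Δφ=-0.0207101, Δλ=2.3750074 rad; a=sin²(Δφ/2)+cosφ1·cosφ2·sin²(Δλ/2)=0.5320495595; c=2·atan2(√a, √(1-a))=1.634939421; dist=6371·c=10416.199 ≈ 10416.2 km; running total=10416.2 km
Leg 1 bearing: y=sinΔλ·cosφ2=0.54996882, x=cosφ1·sinφ2-sinφ1·cosφ2·cosΔλ=0.83272180; θ=atan2(y, x)=33.4427° ≈ 33.4°
Leg 2: φ1=0.6553607, φ2=-0.4569289, Δφ=-1.1122896, Δλ=-1.7262912 rad; a=sin²(Δφ/2)+cosφ1·cosφ2·sin²(Δλ/2)=0.6895359780; c=2·atan2(√a, √(1-a))=1.959589524; dist=6371·c=12484.545 ≈ 12484.5 km; running total=22900.7 km
Leg 2 bearing: y=sinΔλ·cosφ2=-0.88658440, x=cosφ1·sinφ2-sinφ1·cosφ2·cosΔλ=-0.26508972; θ=atan2(y, x)=-106.6467° <0 so +360° → 253.3533° ≈ 253.4°
Leg 3: φ1=-0.4569289, φ2=-0.5834566, Δφ=-0.1265276, Δλ=-1.7228162 rad; a=sin²(Δφ/2)+cosφ1·cosφ2·sin²(Δλ/2)=0.4351788331; c=2·atan2(√a, √(1-a))=1.440788066; dist=6371·c=9179.261 ≈ 9179.3 km; running total=32080.0 km
Leg 3 bearing: y=sinΔλ·cosφ2=-0.82493852, x=cosφ1·sinφ2-sinφ1·cosφ2·cosΔλ=-0.55015389; θ=atan2(y, x)=-123.6994° <0 so +360° → 236.3006° ≈ 236.3°
Leg 4: φ1=-0.5834566, φ2=1.0506446, Δφ=1.6341012, Δλ=1.6688001 rad; a=sin²(Δφ/2)+cosφ1·cosφ2·sin²(Δλ/2)=0.7593180689; c=2·atan2(√a, √(1-a))=2.116051335; dist=6371·c=13481.363 ≈ 13481.4 km; running total=45561.4 km
Leg 4 bearing: y=sinΔλ·cosφ2=0.49462690, x=cosφ1·sinφ2-sinφ1·cosφ2·cosΔλ=0.69739572; θ=atan2(y, x)=35.3461° ≈ 35.3°

Leg 1: dist=10416.2 km, bearing=33.4°
Leg 2: dist=12484.5 km, bearing=253.4°
Leg 3: dist=9179.3 km, bearing=236.3°
Leg 4: dist=13481.4 km, bearing=35.3°
Total: 45561.4 km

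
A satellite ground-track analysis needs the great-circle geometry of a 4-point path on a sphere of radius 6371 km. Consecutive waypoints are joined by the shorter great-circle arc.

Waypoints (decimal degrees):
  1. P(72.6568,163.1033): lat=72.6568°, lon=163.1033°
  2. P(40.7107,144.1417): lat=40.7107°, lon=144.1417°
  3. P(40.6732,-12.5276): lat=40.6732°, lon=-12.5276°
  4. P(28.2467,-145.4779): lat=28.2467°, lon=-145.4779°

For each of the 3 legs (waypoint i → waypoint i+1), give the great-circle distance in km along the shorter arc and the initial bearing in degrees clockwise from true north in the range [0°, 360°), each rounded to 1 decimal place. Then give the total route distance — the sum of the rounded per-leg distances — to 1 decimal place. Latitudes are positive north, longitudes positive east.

Leg 1: φ1=1.2681004, φ2=0.7105358, Δφ=-0.5575646, Δλ=-0.3309424 rad; a=sin²(Δφ/2)+cosφ1·cosφ2·sin²(Δλ/2)=0.0818575530; c=2·atan2(√a, √(1-a))=0.580324278; dist=6371·c=3697.246 ≈ 3697.2 km; running total=3697.2 km
Leg 1 bearing: y=sinΔλ·cosφ2=-0.24630434, x=cosφ1·sinφ2-sinφ1·cosφ2·cosΔλ=-0.48985891; θ=atan2(y, x)=-153.3064° <0 so +360° → 206.6936° ≈ 206.7°
Leg 2: φ1=0.7105358, φ2=0.7098813, Δφ=-0.0006545, Δλ=-2.7343951 rad; a=sin²(Δφ/2)+cosφ1·cosφ2·sin²(Δλ/2)=0.5514027755; c=2·atan2(√a, √(1-a))=1.673783836; dist=6371·c=10663.677 ≈ 10663.7 km; running total=14360.9 km
Leg 2 bearing: y=sinΔλ·cosφ2=-0.30037044, x=cosφ1·sinφ2-sinφ1·cosφ2·cosΔλ=0.94826611; θ=atan2(y, x)=-17.5760° <0 so +360° → 342.4240° ≈ 342.4°
Leg 3: φ1=0.7098813, φ2=0.4929979, Δφ=-0.2168833, Δλ=-2.3204205 rad; a=sin²(Δφ/2)+cosφ1·cosφ2·sin²(Δλ/2)=0.5733922892; c=2·atan2(√a, √(1-a))=1.718113179; dist=6371·c=10946.099 ≈ 10946.1 km; running total=25307.0 km
Leg 3 bearing: y=sinΔλ·cosφ2=-0.64478353, x=cosφ1·sinφ2-sinφ1·cosφ2·cosΔλ=0.75013897; θ=atan2(y, x)=-40.6808° <0 so +360° → 319.3192° ≈ 319.3°

Leg 1: dist=3697.2 km, bearing=206.7°
Leg 2: dist=10663.7 km, bearing=342.4°
Leg 3: dist=10946.1 km, bearing=319.3°
Total: 25307.0 km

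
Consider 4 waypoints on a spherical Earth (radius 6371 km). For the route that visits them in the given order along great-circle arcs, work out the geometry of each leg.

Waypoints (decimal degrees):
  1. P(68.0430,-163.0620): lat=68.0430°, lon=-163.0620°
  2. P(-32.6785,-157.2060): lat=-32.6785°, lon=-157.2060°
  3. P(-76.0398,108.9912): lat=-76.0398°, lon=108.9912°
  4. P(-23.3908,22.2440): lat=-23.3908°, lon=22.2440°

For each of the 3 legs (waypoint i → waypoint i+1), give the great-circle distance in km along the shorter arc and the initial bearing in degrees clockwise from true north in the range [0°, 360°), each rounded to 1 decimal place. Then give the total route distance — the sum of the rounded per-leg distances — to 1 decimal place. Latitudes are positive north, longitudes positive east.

Leg 1: dist=11210.4 km, bearing=175.0°
Leg 2: dist=6594.1 km, bearing=196.3°
Leg 3: dist=7400.8 km, bearing=267.2°
Total: 25205.3 km

Leg 1: φ1=1.1875744, φ2=-0.5703474, Δφ=-1.7579218, Δλ=0.1022065 rad; a=sin²(Δφ/2)+cosφ1·cosφ2·sin²(Δλ/2)=0.5938388655; c=2·atan2(√a, √(1-a))=1.759593656; dist=6371·c=11210.371 ≈ 11210.4 km; running total=11210.4 km
Leg 1 bearing: y=sinΔλ·cosφ2=0.08587887, x=cosφ1·sinφ2-sinφ1·cosφ2·cosΔλ=-0.97846916; θ=atan2(y, x)=174.9841° ≈ 175.0°
Leg 2: φ1=-0.5703474, φ2=-1.3271449, Δφ=-0.7567975, Δλ=4.6460176 rad; a=sin²(Δφ/2)+cosφ1·cosφ2·sin²(Δλ/2)=0.2447452655; c=2·atan2(√a, √(1-a))=1.035019147; dist=6371·c=6594.107 ≈ 6594.1 km; running total=17804.5 km
Leg 2 bearing: y=sinΔλ·cosφ2=-0.24071666, x=cosφ1·sinφ2-sinφ1·cosφ2·cosΔλ=-0.82549111; θ=atan2(y, x)=-163.7431° <0 so +360° → 196.2569° ≈ 196.3°
Leg 3: φ1=-1.3271449, φ2=-0.4082465, Δφ=0.9188984, Δλ=-1.5140243 rad; a=sin²(Δφ/2)+cosφ1·cosφ2·sin²(Δλ/2)=0.3010808259; c=2·atan2(√a, √(1-a))=1.161636826; dist=6371·c=7400.788 ≈ 7400.8 km; running total=25205.3 km
Leg 3 bearing: y=sinΔλ·cosφ2=-0.91633969, x=cosφ1·sinφ2-sinφ1·cosφ2·cosΔλ=-0.04523526; θ=atan2(y, x)=-92.8261° <0 so +360° → 267.1739° ≈ 267.2°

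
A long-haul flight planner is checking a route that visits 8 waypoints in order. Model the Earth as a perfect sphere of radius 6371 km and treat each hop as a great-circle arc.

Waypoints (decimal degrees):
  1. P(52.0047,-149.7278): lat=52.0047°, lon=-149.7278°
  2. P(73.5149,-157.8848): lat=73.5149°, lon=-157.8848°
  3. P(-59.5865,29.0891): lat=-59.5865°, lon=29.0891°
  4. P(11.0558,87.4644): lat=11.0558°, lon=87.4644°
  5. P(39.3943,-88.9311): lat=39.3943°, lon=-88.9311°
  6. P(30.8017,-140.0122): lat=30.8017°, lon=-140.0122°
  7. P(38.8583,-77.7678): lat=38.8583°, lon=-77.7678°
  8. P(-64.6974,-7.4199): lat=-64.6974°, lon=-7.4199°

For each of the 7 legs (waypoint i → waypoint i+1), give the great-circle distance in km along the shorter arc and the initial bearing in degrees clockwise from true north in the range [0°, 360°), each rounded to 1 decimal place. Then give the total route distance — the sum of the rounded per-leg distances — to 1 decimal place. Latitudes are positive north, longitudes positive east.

Leg 1: φ1=0.9076532, φ2=1.2830771, Δφ=0.3754238, Δλ=-0.1423665 rad; a=sin²(Δφ/2)+cosφ1·cosφ2·sin²(Δλ/2)=0.0357074932; c=2·atan2(√a, √(1-a))=0.380214603; dist=6371·c=2422.347 ≈ 2422.3 km; running total=2422.3 km
Leg 1 bearing: y=sinΔλ·cosφ2=-0.04026244, x=cosφ1·sinφ2-sinφ1·cosφ2·cosΔλ=0.36892927; θ=atan2(y, x)=-6.2282° <0 so +360° → 353.7718° ≈ 353.8°
Leg 2: φ1=1.2830771, φ2=-1.0399806, Δφ=-2.3230577, Δλ=3.2633102 rad; a=sin²(Δφ/2)+cosφ1·cosφ2·sin²(Δλ/2)=0.9847672407; c=2·atan2(√a, √(1-a))=2.894119507; dist=6371·c=18438.435 ≈ 18438.4 km; running total=20860.7 km
Leg 2 bearing: y=sinΔλ·cosφ2=-0.06146587, x=cosφ1·sinφ2-sinφ1·cosφ2·cosΔλ=0.23711777; θ=atan2(y, x)=-14.5324° <0 so +360° → 345.4676° ≈ 345.5°
Leg 3: φ1=-1.0399806, φ2=0.1929601, Δφ=1.2329407, Δλ=1.0188412 rad; a=sin²(Δφ/2)+cosφ1·cosφ2·sin²(Δλ/2)=0.4524282738; c=2·atan2(√a, √(1-a))=1.475508742; dist=6371·c=9400.466 ≈ 9400.5 km; running total=30261.2 km
Leg 3 bearing: y=sinΔλ·cosφ2=0.83569787, x=cosφ1·sinφ2-sinφ1·cosφ2·cosΔλ=0.54088520; θ=atan2(y, x)=57.0880° ≈ 57.1°
Leg 4: φ1=0.1929601, φ2=0.6875602, Δφ=0.4946001, Δλ=-3.0786823 rad; a=sin²(Δφ/2)+cosφ1·cosφ2·sin²(Δλ/2)=0.8176248114; c=2·atan2(√a, √(1-a))=2.259128021; dist=6371·c=14392.905 ≈ 14392.9 km; running total=44654.1 km
Leg 4 bearing: y=sinΔλ·cosφ2=-0.04858488, x=cosφ1·sinφ2-sinφ1·cosφ2·cosΔλ=0.77077716; θ=atan2(y, x)=-3.6068° <0 so +360° → 356.3932° ≈ 356.4°
Leg 5: φ1=0.6875602, φ2=0.5375911, Δφ=-0.1499692, Δλ=-0.8915334 rad; a=sin²(Δφ/2)+cosφ1·cosφ2·sin²(Δλ/2)=0.1290041004; c=2·atan2(√a, √(1-a))=0.734759812; dist=6371·c=4681.155 ≈ 4681.2 km; running total=49335.3 km
Leg 5 bearing: y=sinΔλ·cosφ2=-0.66828987, x=cosφ1·sinφ2-sinφ1·cosφ2·cosΔλ=0.05326182; θ=atan2(y, x)=-85.4432° <0 so +360° → 274.5568° ≈ 274.6°
Leg 6: φ1=0.5375911, φ2=0.6782053, Δφ=0.1406142, Δλ=1.0863697 rad; a=sin²(Δφ/2)+cosφ1·cosφ2·sin²(Δλ/2)=0.1836206169; c=2·atan2(√a, √(1-a))=0.885685587; dist=6371·c=5642.703 ≈ 5642.7 km; running total=54978.0 km
Leg 6 bearing: y=sinΔλ·cosφ2=0.68910441, x=cosφ1·sinφ2-sinφ1·cosφ2·cosΔλ=0.35320172; θ=atan2(y, x)=62.8625° ≈ 62.9°
Leg 7: φ1=0.6782053, φ2=-1.1291826, Δφ=-1.8073879, Δλ=1.2278025 rad; a=sin²(Δφ/2)+cosφ1·cosφ2·sin²(Δλ/2)=0.7276387546; c=2·atan2(√a, √(1-a))=2.043480202; dist=6371·c=13019.012 ≈ 13019.0 km; running total=67997.0 km
Leg 7 bearing: y=sinΔλ·cosφ2=0.40250377, x=cosφ1·sinφ2-sinφ1·cosφ2·cosΔλ=-0.79417448; θ=atan2(y, x)=153.1232° ≈ 153.1°

Leg 1: dist=2422.3 km, bearing=353.8°
Leg 2: dist=18438.4 km, bearing=345.5°
Leg 3: dist=9400.5 km, bearing=57.1°
Leg 4: dist=14392.9 km, bearing=356.4°
Leg 5: dist=4681.2 km, bearing=274.6°
Leg 6: dist=5642.7 km, bearing=62.9°
Leg 7: dist=13019.0 km, bearing=153.1°
Total: 67997.0 km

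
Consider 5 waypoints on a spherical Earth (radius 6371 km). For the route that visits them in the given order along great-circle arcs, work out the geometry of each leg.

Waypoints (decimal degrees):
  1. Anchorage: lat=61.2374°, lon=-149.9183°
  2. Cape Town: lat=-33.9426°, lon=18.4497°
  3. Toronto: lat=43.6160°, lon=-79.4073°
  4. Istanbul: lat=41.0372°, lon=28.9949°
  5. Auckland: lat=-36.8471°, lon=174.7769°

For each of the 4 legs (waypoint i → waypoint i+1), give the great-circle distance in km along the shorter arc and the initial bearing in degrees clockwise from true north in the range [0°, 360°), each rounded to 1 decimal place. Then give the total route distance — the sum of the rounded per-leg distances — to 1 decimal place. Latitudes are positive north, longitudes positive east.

Leg 1: φ1=1.0687943, φ2=-0.5924101, Δφ=-1.6612044, Δλ=2.9385760 rad; a=sin²(Δφ/2)+cosφ1·cosφ2·sin²(Δλ/2)=0.9402303349; c=2·atan2(√a, √(1-a))=2.647629285; dist=6371·c=16868.046 ≈ 16868.0 km; running total=16868.0 km
Leg 1 bearing: y=sinΔλ·cosφ2=0.16726756, x=cosφ1·sinφ2-sinφ1·cosφ2·cosΔλ=0.44363338; θ=atan2(y, x)=20.6585° ≈ 20.7°
Leg 2: φ1=-0.5924101, φ2=0.7612428, Δφ=1.3536529, Δλ=-1.7079268 rad; a=sin²(Δφ/2)+cosφ1·cosφ2·sin²(Δλ/2)=0.7336372740; c=2·atan2(√a, √(1-a))=2.057001886; dist=6371·c=13105.159 ≈ 13105.2 km; running total=29973.2 km
Leg 2 bearing: y=sinΔλ·cosφ2=-0.71718278, x=cosφ1·sinφ2-sinφ1·cosφ2·cosΔλ=0.51701388; θ=atan2(y, x)=-54.2123° <0 so +360° → 305.7877° ≈ 305.8°
Leg 3: φ1=0.7612428, φ2=0.7162343, Δφ=-0.0450086, Δλ=1.8919753 rad; a=sin²(Δφ/2)+cosφ1·cosφ2·sin²(Δλ/2)=0.3597447902; c=2·atan2(√a, √(1-a))=1.286470489; dist=6371·c=8196.103 ≈ 8196.1 km; running total=38169.3 km
Leg 3 bearing: y=sinΔλ·cosφ2=0.71571235, x=cosφ1·sinφ2-sinφ1·cosφ2·cosΔλ=0.63958560; θ=atan2(y, x)=48.2149° ≈ 48.2°
Leg 4: φ1=0.7162343, φ2=-0.6431032, Δφ=-1.3593375, Δλ=2.5443759 rad; a=sin²(Δφ/2)+cosφ1·cosφ2·sin²(Δλ/2)=0.9464225820; c=2·atan2(√a, √(1-a))=2.674419944; dist=6371·c=17038.729 ≈ 17038.7 km; running total=55208.0 km
Leg 4 bearing: y=sinΔλ·cosφ2=0.45000876, x=cosφ1·sinφ2-sinφ1·cosφ2·cosΔλ=-0.01787807; θ=atan2(y, x)=92.2751° ≈ 92.3°

Leg 1: dist=16868.0 km, bearing=20.7°
Leg 2: dist=13105.2 km, bearing=305.8°
Leg 3: dist=8196.1 km, bearing=48.2°
Leg 4: dist=17038.7 km, bearing=92.3°
Total: 55208.0 km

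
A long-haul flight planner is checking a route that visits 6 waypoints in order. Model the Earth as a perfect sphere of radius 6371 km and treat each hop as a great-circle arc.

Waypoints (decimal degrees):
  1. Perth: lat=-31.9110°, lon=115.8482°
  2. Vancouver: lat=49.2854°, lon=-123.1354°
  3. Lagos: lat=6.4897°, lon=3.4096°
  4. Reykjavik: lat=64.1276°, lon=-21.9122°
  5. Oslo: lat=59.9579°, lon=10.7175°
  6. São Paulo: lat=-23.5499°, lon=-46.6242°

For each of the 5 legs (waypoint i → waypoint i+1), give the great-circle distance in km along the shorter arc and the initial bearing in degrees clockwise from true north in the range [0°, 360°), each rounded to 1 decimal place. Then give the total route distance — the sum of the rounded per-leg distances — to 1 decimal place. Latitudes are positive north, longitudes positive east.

Leg 1: φ1=-0.5569520, φ2=0.8601925, Δφ=1.4171445, Δλ=-4.1710507 rad; a=sin²(Δφ/2)+cosφ1·cosφ2·sin²(Δλ/2)=0.8429904949; c=2·atan2(√a, √(1-a))=2.326747388; dist=6371·c=14823.708 ≈ 14823.7 km; running total=14823.7 km
Leg 1 bearing: y=sinΔλ·cosφ2=0.55902682, x=cosφ1·sinφ2-sinφ1·cosφ2·cosΔλ=0.46574574; θ=atan2(y, x)=50.2011° ≈ 50.2°
Leg 2: φ1=0.8601925, φ2=0.1132666, Δφ=-0.7469259, Δλ=2.2086269 rad; a=sin²(Δφ/2)+cosφ1·cosφ2·sin²(Δλ/2)=0.6501258458; c=2·atan2(√a, √(1-a))=1.875752836; dist=6371·c=11950.421 ≈ 11950.4 km; running total=26774.1 km
Leg 2 bearing: y=sinΔλ·cosφ2=0.79824147, x=cosφ1·sinφ2-sinφ1·cosφ2·cosΔλ=0.52216805; θ=atan2(y, x)=56.8094° ≈ 56.8°
Leg 3: φ1=0.1132666, φ2=1.1192378, Δφ=1.0059711, Δλ=-0.4419488 rad; a=sin²(Δφ/2)+cosφ1·cosφ2·sin²(Δλ/2)=0.2531947502; c=2·atan2(√a, √(1-a))=1.054559930; dist=6371·c=6718.601 ≈ 6718.6 km; running total=33492.7 km
Leg 3 bearing: y=sinΔλ·cosφ2=-0.18663556, x=cosφ1·sinφ2-sinφ1·cosφ2·cosΔλ=0.84942089; θ=atan2(y, x)=-12.3922° <0 so +360° → 347.6078° ≈ 347.6°
Leg 4: φ1=1.1192378, φ2=1.0464628, Δφ=-0.0727750, Δλ=0.5694957 rad; a=sin²(Δφ/2)+cosφ1·cosφ2·sin²(Δλ/2)=0.0185630524; c=2·atan2(√a, √(1-a))=0.273342756; dist=6371·c=1741.467 ≈ 1741.5 km; running total=35234.2 km
Leg 4 bearing: y=sinΔλ·cosφ2=0.26994675, x=cosφ1·sinφ2-sinφ1·cosφ2·cosΔλ=-0.00161658; θ=atan2(y, x)=90.3431° ≈ 90.3°
Leg 5: φ1=1.0464628, φ2=-0.4110233, Δφ=-1.4574861, Δλ=-1.0008015 rad; a=sin²(Δφ/2)+cosφ1·cosφ2·sin²(Δλ/2)=0.5491075218; c=2·atan2(√a, √(1-a))=1.669169960; dist=6371·c=10634.282 ≈ 10634.3 km; running total=45868.5 km
Leg 5 bearing: y=sinΔλ·cosφ2=-0.77178365, x=cosφ1·sinφ2-sinφ1·cosφ2·cosΔλ=-0.62825457; θ=atan2(y, x)=-129.1466° <0 so +360° → 230.8534° ≈ 230.9°

Leg 1: dist=14823.7 km, bearing=50.2°
Leg 2: dist=11950.4 km, bearing=56.8°
Leg 3: dist=6718.6 km, bearing=347.6°
Leg 4: dist=1741.5 km, bearing=90.3°
Leg 5: dist=10634.3 km, bearing=230.9°
Total: 45868.5 km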